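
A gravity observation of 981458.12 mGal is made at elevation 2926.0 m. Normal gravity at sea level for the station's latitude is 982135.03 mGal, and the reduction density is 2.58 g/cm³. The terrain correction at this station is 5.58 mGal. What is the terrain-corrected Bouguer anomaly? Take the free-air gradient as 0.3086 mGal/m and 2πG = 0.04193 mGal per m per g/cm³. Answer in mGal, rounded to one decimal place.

-84.9

Free-air correction = 0.3086 × 2926.0 = 902.96 mGal
Free-air anomaly = 981458.12 − 982135.03 + (902.96) = 226.05 mGal
Bouguer slab correction = 0.04193 × 2.58 × 2926.0 = 316.53 mGal
Simple Bouguer anomaly = 226.05 − (316.53) = -90.48 mGal
Complete Bouguer anomaly = -90.48 + 5.58 = -84.90 mGal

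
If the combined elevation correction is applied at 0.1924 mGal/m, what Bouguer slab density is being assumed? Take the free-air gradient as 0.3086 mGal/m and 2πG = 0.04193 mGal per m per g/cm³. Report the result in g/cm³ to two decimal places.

2.77

0.1924 = 0.3086 − 0.04193 × ρ
ρ = (0.3086 − 0.1924) / 0.04193 = 2.77 g/cm³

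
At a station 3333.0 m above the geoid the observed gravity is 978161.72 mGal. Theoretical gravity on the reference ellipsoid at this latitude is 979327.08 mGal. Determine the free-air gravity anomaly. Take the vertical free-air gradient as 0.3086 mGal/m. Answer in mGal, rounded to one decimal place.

Free-air correction = 0.3086 × 3333.0 = 1028.56 mGal
Free-air anomaly = 978161.72 − 979327.08 + (1028.56) = -136.80 mGal

-136.8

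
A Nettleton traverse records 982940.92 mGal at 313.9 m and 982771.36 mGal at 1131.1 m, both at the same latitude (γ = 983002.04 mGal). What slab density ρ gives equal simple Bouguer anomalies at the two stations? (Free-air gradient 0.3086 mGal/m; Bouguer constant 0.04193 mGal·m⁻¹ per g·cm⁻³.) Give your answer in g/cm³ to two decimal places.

Δg_obs = 982771.36 − 982940.92 = -169.56 mGal over Δh = 1131.1 − 313.9 = 817.2 m
Equal Bouguer anomalies ⇒ Δg_obs + (0.3086 − 0.04193ρ)·Δh = 0
0.3086 − 0.04193ρ = −Δg_obs/Δh = 0.20749
ρ = (0.3086 − 0.20749) / 0.04193 = 2.41 g/cm³

2.41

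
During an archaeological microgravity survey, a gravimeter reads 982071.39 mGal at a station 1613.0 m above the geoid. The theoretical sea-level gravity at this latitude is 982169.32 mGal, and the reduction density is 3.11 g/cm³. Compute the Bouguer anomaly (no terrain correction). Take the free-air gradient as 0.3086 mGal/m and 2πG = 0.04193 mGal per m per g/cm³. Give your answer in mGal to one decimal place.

189.5

Free-air correction = 0.3086 × 1613.0 = 497.77 mGal
Free-air anomaly = 982071.39 − 982169.32 + (497.77) = 399.84 mGal
Bouguer slab correction = 0.04193 × 3.11 × 1613.0 = 210.34 mGal
Simple Bouguer anomaly = 399.84 − (210.34) = 189.50 mGal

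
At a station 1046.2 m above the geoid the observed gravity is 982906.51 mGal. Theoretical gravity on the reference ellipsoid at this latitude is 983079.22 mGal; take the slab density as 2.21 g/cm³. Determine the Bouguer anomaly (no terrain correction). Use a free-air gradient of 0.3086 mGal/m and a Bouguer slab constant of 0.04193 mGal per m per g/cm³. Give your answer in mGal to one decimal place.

53.2

Free-air correction = 0.3086 × 1046.2 = 322.86 mGal
Free-air anomaly = 982906.51 − 983079.22 + (322.86) = 150.15 mGal
Bouguer slab correction = 0.04193 × 2.21 × 1046.2 = 96.95 mGal
Simple Bouguer anomaly = 150.15 − (96.95) = 53.20 mGal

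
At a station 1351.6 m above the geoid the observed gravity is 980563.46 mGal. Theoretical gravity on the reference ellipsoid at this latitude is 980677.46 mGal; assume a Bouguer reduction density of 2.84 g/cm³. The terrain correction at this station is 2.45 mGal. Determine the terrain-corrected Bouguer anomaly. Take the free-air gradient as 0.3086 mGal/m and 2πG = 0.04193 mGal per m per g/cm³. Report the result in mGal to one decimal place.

Free-air correction = 0.3086 × 1351.6 = 417.10 mGal
Free-air anomaly = 980563.46 − 980677.46 + (417.10) = 303.10 mGal
Bouguer slab correction = 0.04193 × 2.84 × 1351.6 = 160.95 mGal
Simple Bouguer anomaly = 303.10 − (160.95) = 142.15 mGal
Complete Bouguer anomaly = 142.15 + 2.45 = 144.60 mGal

144.6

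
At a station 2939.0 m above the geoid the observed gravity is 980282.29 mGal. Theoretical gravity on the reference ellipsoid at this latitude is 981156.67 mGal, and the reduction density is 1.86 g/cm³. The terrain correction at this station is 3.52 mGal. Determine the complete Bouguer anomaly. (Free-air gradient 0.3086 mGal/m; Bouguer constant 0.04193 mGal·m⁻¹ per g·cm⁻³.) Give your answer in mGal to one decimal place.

-193.1

Free-air correction = 0.3086 × 2939.0 = 906.98 mGal
Free-air anomaly = 980282.29 − 981156.67 + (906.98) = 32.60 mGal
Bouguer slab correction = 0.04193 × 1.86 × 2939.0 = 229.21 mGal
Simple Bouguer anomaly = 32.60 − (229.21) = -196.61 mGal
Complete Bouguer anomaly = -196.61 + 3.52 = -193.09 mGal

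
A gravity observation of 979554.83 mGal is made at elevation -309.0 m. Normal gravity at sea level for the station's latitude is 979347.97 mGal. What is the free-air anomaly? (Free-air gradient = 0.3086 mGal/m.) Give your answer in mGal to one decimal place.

111.5

Free-air correction = 0.3086 × -309.0 = -95.36 mGal
Free-air anomaly = 979554.83 − 979347.97 + (-95.36) = 111.50 mGal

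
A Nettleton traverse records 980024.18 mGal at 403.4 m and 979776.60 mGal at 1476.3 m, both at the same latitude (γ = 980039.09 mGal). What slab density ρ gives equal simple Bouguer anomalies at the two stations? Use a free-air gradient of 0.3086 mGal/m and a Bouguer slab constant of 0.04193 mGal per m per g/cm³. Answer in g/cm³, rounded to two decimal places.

1.86

Δg_obs = 979776.60 − 980024.18 = -247.58 mGal over Δh = 1476.3 − 403.4 = 1072.9 m
Equal Bouguer anomalies ⇒ Δg_obs + (0.3086 − 0.04193ρ)·Δh = 0
0.3086 − 0.04193ρ = −Δg_obs/Δh = 0.23076
ρ = (0.3086 − 0.23076) / 0.04193 = 1.86 g/cm³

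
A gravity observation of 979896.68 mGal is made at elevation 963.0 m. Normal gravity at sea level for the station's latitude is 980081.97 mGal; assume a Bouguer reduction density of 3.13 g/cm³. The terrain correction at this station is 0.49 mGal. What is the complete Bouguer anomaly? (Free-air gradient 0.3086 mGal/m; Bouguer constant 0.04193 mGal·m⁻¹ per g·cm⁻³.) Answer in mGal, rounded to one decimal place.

Free-air correction = 0.3086 × 963.0 = 297.18 mGal
Free-air anomaly = 979896.68 − 980081.97 + (297.18) = 111.89 mGal
Bouguer slab correction = 0.04193 × 3.13 × 963.0 = 126.38 mGal
Simple Bouguer anomaly = 111.89 − (126.38) = -14.49 mGal
Complete Bouguer anomaly = -14.49 + 0.49 = -14.00 mGal

-14.0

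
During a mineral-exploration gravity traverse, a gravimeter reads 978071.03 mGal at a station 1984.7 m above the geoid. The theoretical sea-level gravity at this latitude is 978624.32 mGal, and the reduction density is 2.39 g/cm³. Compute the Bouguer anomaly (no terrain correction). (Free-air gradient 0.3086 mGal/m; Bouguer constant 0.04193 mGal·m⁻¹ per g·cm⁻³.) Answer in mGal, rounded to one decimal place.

-139.7

Free-air correction = 0.3086 × 1984.7 = 612.48 mGal
Free-air anomaly = 978071.03 − 978624.32 + (612.48) = 59.19 mGal
Bouguer slab correction = 0.04193 × 2.39 × 1984.7 = 198.89 mGal
Simple Bouguer anomaly = 59.19 − (198.89) = -139.70 mGal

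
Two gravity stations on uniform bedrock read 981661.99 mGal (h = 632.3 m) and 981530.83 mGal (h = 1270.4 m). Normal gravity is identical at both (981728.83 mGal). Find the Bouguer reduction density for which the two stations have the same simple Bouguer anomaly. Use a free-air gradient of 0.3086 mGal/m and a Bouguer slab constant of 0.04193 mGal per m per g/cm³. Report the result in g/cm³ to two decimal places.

2.46

Δg_obs = 981530.83 − 981661.99 = -131.16 mGal over Δh = 1270.4 − 632.3 = 638.1 m
Equal Bouguer anomalies ⇒ Δg_obs + (0.3086 − 0.04193ρ)·Δh = 0
0.3086 − 0.04193ρ = −Δg_obs/Δh = 0.20555
ρ = (0.3086 − 0.20555) / 0.04193 = 2.46 g/cm³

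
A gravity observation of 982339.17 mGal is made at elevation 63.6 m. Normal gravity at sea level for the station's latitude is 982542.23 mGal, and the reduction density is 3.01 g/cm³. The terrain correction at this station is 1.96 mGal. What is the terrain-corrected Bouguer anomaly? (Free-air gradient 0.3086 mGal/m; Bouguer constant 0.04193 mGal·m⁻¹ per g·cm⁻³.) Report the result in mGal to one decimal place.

Free-air correction = 0.3086 × 63.6 = 19.63 mGal
Free-air anomaly = 982339.17 − 982542.23 + (19.63) = -183.43 mGal
Bouguer slab correction = 0.04193 × 3.01 × 63.6 = 8.03 mGal
Simple Bouguer anomaly = -183.43 − (8.03) = -191.46 mGal
Complete Bouguer anomaly = -191.46 + 1.96 = -189.50 mGal

-189.5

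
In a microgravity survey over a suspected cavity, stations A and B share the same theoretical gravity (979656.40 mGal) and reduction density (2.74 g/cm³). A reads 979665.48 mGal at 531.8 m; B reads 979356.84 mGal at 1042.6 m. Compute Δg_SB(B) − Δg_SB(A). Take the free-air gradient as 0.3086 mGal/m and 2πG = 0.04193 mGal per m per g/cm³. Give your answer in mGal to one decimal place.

-209.7

Δg_SB(A) = 979665.48 − 979656.40 + 0.3086×531.8 − 0.04193×2.74×531.8 = 112.10 mGal
Δg_SB(B) = 979356.84 − 979656.40 + 0.3086×1042.6 − 0.04193×2.74×1042.6 = -97.60 mGal
Difference = -97.60 − (112.10) = -209.70 mGal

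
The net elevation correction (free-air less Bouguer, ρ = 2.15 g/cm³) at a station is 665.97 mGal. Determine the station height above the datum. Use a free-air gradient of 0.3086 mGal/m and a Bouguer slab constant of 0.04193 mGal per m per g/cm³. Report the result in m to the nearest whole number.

3049

Combined gradient = 0.3086 − 0.04193 × 2.15 = 0.2184505 mGal/m
h = 665.97 / 0.2184505 = 3048.61 m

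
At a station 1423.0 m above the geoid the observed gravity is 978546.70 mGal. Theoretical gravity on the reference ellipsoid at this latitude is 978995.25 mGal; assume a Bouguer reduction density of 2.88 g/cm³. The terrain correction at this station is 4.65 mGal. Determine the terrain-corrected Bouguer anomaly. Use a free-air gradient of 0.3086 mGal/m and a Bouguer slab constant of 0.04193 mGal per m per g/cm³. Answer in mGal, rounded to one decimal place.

-176.6

Free-air correction = 0.3086 × 1423.0 = 439.14 mGal
Free-air anomaly = 978546.70 − 978995.25 + (439.14) = -9.41 mGal
Bouguer slab correction = 0.04193 × 2.88 × 1423.0 = 171.84 mGal
Simple Bouguer anomaly = -9.41 − (171.84) = -181.25 mGal
Complete Bouguer anomaly = -181.25 + 4.65 = -176.60 mGal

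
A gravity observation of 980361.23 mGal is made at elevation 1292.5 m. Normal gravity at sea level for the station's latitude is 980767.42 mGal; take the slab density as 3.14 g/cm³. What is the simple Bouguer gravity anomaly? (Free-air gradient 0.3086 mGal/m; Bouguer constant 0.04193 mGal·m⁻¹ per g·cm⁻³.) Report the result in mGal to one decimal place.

Free-air correction = 0.3086 × 1292.5 = 398.87 mGal
Free-air anomaly = 980361.23 − 980767.42 + (398.87) = -7.32 mGal
Bouguer slab correction = 0.04193 × 3.14 × 1292.5 = 170.17 mGal
Simple Bouguer anomaly = -7.32 − (170.17) = -177.49 mGal

-177.5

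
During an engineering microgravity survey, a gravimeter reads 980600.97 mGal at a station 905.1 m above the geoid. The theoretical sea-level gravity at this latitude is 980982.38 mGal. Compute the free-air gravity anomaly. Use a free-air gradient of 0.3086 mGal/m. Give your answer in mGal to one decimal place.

-102.1

Free-air correction = 0.3086 × 905.1 = 279.31 mGal
Free-air anomaly = 980600.97 − 980982.38 + (279.31) = -102.10 mGal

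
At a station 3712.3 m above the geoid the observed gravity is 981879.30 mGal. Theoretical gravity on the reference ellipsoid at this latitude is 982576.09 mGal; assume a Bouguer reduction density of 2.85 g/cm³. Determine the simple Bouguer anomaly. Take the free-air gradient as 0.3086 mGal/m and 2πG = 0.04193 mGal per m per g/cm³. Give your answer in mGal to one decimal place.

5.2

Free-air correction = 0.3086 × 3712.3 = 1145.62 mGal
Free-air anomaly = 981879.30 − 982576.09 + (1145.62) = 448.83 mGal
Bouguer slab correction = 0.04193 × 2.85 × 3712.3 = 443.62 mGal
Simple Bouguer anomaly = 448.83 − (443.62) = 5.21 mGal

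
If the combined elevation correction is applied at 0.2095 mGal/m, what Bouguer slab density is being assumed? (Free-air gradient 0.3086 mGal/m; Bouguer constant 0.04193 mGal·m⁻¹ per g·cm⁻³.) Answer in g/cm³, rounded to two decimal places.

0.2095 = 0.3086 − 0.04193 × ρ
ρ = (0.3086 − 0.2095) / 0.04193 = 2.36 g/cm³

2.36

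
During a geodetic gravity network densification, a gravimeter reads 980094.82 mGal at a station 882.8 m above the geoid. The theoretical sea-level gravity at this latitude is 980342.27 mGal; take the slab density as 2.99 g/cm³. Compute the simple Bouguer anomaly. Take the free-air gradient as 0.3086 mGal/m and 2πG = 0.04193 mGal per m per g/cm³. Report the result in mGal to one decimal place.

Free-air correction = 0.3086 × 882.8 = 272.43 mGal
Free-air anomaly = 980094.82 − 980342.27 + (272.43) = 24.98 mGal
Bouguer slab correction = 0.04193 × 2.99 × 882.8 = 110.68 mGal
Simple Bouguer anomaly = 24.98 − (110.68) = -85.70 mGal

-85.7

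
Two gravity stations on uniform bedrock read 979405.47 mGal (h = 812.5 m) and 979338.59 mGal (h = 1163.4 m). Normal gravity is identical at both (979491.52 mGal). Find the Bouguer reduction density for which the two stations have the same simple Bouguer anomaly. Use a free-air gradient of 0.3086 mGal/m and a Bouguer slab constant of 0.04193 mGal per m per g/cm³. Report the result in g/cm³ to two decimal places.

2.81

Δg_obs = 979338.59 − 979405.47 = -66.88 mGal over Δh = 1163.4 − 812.5 = 350.9 m
Equal Bouguer anomalies ⇒ Δg_obs + (0.3086 − 0.04193ρ)·Δh = 0
0.3086 − 0.04193ρ = −Δg_obs/Δh = 0.19060
ρ = (0.3086 − 0.19060) / 0.04193 = 2.81 g/cm³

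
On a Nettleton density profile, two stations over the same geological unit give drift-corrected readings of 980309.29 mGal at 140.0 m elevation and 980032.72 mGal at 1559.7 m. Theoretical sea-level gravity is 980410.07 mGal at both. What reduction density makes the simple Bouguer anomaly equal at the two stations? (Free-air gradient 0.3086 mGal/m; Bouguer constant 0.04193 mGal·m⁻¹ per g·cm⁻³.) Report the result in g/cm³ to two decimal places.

2.71

Δg_obs = 980032.72 − 980309.29 = -276.57 mGal over Δh = 1559.7 − 140.0 = 1419.7 m
Equal Bouguer anomalies ⇒ Δg_obs + (0.3086 − 0.04193ρ)·Δh = 0
0.3086 − 0.04193ρ = −Δg_obs/Δh = 0.19481
ρ = (0.3086 − 0.19481) / 0.04193 = 2.71 g/cm³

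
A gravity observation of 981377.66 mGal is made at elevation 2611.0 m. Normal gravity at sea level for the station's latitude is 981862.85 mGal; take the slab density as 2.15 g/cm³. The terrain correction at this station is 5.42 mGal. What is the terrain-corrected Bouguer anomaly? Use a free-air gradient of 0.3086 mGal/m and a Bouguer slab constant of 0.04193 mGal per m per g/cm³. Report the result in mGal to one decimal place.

90.6

Free-air correction = 0.3086 × 2611.0 = 805.75 mGal
Free-air anomaly = 981377.66 − 981862.85 + (805.75) = 320.56 mGal
Bouguer slab correction = 0.04193 × 2.15 × 2611.0 = 235.38 mGal
Simple Bouguer anomaly = 320.56 − (235.38) = 85.18 mGal
Complete Bouguer anomaly = 85.18 + 5.42 = 90.60 mGal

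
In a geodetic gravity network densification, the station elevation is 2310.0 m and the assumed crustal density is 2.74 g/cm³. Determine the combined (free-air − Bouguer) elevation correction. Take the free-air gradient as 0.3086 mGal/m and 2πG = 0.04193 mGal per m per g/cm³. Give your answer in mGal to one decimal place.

Combined gradient = 0.3086 − 0.04193 × 2.74 = 0.1937118 mGal/m
Combined elevation correction = 0.1937118 × 2310.0 = 447.5 mGal

447.5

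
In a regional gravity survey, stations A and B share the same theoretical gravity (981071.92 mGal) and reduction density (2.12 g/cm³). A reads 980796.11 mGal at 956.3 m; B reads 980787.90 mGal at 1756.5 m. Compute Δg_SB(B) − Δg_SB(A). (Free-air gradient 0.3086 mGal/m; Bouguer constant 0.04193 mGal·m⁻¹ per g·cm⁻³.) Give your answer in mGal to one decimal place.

167.6

Δg_SB(A) = 980796.11 − 981071.92 + 0.3086×956.3 − 0.04193×2.12×956.3 = -65.70 mGal
Δg_SB(B) = 980787.90 − 981071.92 + 0.3086×1756.5 − 0.04193×2.12×1756.5 = 101.90 mGal
Difference = 101.90 − (-65.70) = 167.60 mGal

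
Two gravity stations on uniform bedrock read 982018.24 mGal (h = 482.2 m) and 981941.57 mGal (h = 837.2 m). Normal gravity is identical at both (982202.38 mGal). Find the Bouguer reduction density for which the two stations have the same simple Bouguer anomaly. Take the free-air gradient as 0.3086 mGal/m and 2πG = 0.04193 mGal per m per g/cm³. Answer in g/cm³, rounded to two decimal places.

2.21

Δg_obs = 981941.57 − 982018.24 = -76.67 mGal over Δh = 837.2 − 482.2 = 355.0 m
Equal Bouguer anomalies ⇒ Δg_obs + (0.3086 − 0.04193ρ)·Δh = 0
0.3086 − 0.04193ρ = −Δg_obs/Δh = 0.21597
ρ = (0.3086 − 0.21597) / 0.04193 = 2.21 g/cm³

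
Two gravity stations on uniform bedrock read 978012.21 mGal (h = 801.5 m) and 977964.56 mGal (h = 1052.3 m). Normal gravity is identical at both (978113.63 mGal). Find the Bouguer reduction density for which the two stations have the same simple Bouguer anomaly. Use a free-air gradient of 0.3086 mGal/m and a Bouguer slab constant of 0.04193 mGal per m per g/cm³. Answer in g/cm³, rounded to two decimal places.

Δg_obs = 977964.56 − 978012.21 = -47.65 mGal over Δh = 1052.3 − 801.5 = 250.8 m
Equal Bouguer anomalies ⇒ Δg_obs + (0.3086 − 0.04193ρ)·Δh = 0
0.3086 − 0.04193ρ = −Δg_obs/Δh = 0.18999
ρ = (0.3086 − 0.18999) / 0.04193 = 2.83 g/cm³

2.83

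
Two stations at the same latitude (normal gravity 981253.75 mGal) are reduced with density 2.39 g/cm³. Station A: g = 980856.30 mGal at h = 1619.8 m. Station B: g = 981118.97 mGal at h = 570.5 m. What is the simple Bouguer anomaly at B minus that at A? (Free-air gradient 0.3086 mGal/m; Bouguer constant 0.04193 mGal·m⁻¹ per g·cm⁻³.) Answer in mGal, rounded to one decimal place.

44.0

Δg_SB(A) = 980856.30 − 981253.75 + 0.3086×1619.8 − 0.04193×2.39×1619.8 = -59.90 mGal
Δg_SB(B) = 981118.97 − 981253.75 + 0.3086×570.5 − 0.04193×2.39×570.5 = -15.90 mGal
Difference = -15.90 − (-59.90) = 44.00 mGal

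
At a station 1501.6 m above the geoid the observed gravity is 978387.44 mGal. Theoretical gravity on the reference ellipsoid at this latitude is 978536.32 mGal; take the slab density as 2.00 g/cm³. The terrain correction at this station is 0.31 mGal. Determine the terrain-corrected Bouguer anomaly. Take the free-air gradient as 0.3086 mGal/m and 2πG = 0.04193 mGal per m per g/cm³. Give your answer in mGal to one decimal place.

188.9

Free-air correction = 0.3086 × 1501.6 = 463.39 mGal
Free-air anomaly = 978387.44 − 978536.32 + (463.39) = 314.51 mGal
Bouguer slab correction = 0.04193 × 2.00 × 1501.6 = 125.92 mGal
Simple Bouguer anomaly = 314.51 − (125.92) = 188.59 mGal
Complete Bouguer anomaly = 188.59 + 0.31 = 188.90 mGal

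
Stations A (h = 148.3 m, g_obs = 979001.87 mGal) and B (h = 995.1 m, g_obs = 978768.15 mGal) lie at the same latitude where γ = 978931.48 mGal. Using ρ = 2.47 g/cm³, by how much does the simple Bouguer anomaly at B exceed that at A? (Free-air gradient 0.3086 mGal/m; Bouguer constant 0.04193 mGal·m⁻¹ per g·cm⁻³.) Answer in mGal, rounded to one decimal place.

-60.1

Δg_SB(A) = 979001.87 − 978931.48 + 0.3086×148.3 − 0.04193×2.47×148.3 = 100.80 mGal
Δg_SB(B) = 978768.15 − 978931.48 + 0.3086×995.1 − 0.04193×2.47×995.1 = 40.70 mGal
Difference = 40.70 − (100.80) = -60.10 mGal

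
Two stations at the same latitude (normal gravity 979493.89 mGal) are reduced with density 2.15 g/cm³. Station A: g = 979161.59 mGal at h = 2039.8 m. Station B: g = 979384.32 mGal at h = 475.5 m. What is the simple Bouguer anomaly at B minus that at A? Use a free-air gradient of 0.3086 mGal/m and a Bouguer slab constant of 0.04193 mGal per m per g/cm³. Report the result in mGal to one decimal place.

Δg_SB(A) = 979161.59 − 979493.89 + 0.3086×2039.8 − 0.04193×2.15×2039.8 = 113.30 mGal
Δg_SB(B) = 979384.32 − 979493.89 + 0.3086×475.5 − 0.04193×2.15×475.5 = -5.70 mGal
Difference = -5.70 − (113.30) = -119.00 mGal

-119.0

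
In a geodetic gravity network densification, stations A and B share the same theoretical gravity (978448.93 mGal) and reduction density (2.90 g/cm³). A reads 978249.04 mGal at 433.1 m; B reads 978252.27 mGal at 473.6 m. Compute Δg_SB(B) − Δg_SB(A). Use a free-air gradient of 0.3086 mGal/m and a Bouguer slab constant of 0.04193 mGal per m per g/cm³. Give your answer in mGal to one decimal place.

Δg_SB(A) = 978249.04 − 978448.93 + 0.3086×433.1 − 0.04193×2.90×433.1 = -118.90 mGal
Δg_SB(B) = 978252.27 − 978448.93 + 0.3086×473.6 − 0.04193×2.90×473.6 = -108.10 mGal
Difference = -108.10 − (-118.90) = 10.80 mGal

10.8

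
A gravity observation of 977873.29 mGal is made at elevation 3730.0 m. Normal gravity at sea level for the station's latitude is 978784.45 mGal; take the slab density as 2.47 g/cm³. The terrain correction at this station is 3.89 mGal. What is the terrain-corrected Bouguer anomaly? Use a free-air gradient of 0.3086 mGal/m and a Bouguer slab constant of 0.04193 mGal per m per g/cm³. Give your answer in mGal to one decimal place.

Free-air correction = 0.3086 × 3730.0 = 1151.08 mGal
Free-air anomaly = 977873.29 − 978784.45 + (1151.08) = 239.92 mGal
Bouguer slab correction = 0.04193 × 2.47 × 3730.0 = 386.31 mGal
Simple Bouguer anomaly = 239.92 − (386.31) = -146.39 mGal
Complete Bouguer anomaly = -146.39 + 3.89 = -142.50 mGal

-142.5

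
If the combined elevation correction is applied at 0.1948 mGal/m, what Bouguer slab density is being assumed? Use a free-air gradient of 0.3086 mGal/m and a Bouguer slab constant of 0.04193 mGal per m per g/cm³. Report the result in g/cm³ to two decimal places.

2.71

0.1948 = 0.3086 − 0.04193 × ρ
ρ = (0.3086 − 0.1948) / 0.04193 = 2.71 g/cm³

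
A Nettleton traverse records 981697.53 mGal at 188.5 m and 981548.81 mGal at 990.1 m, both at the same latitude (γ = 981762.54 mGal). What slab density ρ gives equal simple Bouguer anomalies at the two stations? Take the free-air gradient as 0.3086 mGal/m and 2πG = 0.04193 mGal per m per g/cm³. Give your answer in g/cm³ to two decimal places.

Δg_obs = 981548.81 − 981697.53 = -148.72 mGal over Δh = 990.1 − 188.5 = 801.6 m
Equal Bouguer anomalies ⇒ Δg_obs + (0.3086 − 0.04193ρ)·Δh = 0
0.3086 − 0.04193ρ = −Δg_obs/Δh = 0.18553
ρ = (0.3086 − 0.18553) / 0.04193 = 2.94 g/cm³

2.94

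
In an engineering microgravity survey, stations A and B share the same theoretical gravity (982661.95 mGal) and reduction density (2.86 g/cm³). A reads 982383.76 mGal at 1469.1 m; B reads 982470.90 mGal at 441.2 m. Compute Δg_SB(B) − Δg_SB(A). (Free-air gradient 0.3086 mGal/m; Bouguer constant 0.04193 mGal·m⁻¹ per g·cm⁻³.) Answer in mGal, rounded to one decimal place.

-106.8

Δg_SB(A) = 982383.76 − 982661.95 + 0.3086×1469.1 − 0.04193×2.86×1469.1 = -1.00 mGal
Δg_SB(B) = 982470.90 − 982661.95 + 0.3086×441.2 − 0.04193×2.86×441.2 = -107.80 mGal
Difference = -107.80 − (-1.00) = -106.80 mGal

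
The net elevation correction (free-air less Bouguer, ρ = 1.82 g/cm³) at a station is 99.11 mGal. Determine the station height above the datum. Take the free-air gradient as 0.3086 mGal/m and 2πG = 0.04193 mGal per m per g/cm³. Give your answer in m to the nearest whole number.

427

Combined gradient = 0.3086 − 0.04193 × 1.82 = 0.2322874 mGal/m
h = 99.11 / 0.2322874 = 426.67 m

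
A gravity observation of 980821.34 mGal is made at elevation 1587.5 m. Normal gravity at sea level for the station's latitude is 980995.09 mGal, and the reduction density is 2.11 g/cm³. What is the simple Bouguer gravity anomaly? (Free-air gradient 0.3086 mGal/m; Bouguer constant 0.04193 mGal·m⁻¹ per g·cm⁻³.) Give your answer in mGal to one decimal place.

175.7

Free-air correction = 0.3086 × 1587.5 = 489.90 mGal
Free-air anomaly = 980821.34 − 980995.09 + (489.90) = 316.15 mGal
Bouguer slab correction = 0.04193 × 2.11 × 1587.5 = 140.45 mGal
Simple Bouguer anomaly = 316.15 − (140.45) = 175.70 mGal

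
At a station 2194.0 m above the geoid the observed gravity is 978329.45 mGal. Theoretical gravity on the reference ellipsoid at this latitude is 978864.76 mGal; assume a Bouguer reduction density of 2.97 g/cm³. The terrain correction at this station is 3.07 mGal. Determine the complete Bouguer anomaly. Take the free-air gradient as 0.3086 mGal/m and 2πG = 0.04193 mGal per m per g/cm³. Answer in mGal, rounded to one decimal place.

-128.4

Free-air correction = 0.3086 × 2194.0 = 677.07 mGal
Free-air anomaly = 978329.45 − 978864.76 + (677.07) = 141.76 mGal
Bouguer slab correction = 0.04193 × 2.97 × 2194.0 = 273.22 mGal
Simple Bouguer anomaly = 141.76 − (273.22) = -131.46 mGal
Complete Bouguer anomaly = -131.46 + 3.07 = -128.39 mGal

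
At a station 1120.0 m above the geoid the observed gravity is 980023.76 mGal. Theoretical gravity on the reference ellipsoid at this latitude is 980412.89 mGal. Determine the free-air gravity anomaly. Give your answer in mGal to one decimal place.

Free-air correction = 0.3086 × 1120.0 = 345.63 mGal
Free-air anomaly = 980023.76 − 980412.89 + (345.63) = -43.50 mGal

-43.5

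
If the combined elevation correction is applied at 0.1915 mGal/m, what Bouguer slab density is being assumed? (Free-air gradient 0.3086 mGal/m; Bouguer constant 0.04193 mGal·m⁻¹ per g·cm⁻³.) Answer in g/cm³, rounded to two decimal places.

0.1915 = 0.3086 − 0.04193 × ρ
ρ = (0.3086 − 0.1915) / 0.04193 = 2.79 g/cm³

2.79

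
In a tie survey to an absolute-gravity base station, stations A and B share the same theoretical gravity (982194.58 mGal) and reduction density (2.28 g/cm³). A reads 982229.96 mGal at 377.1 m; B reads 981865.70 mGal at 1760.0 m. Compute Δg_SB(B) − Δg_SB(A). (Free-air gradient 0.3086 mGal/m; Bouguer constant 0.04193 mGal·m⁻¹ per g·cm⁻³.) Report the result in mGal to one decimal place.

Δg_SB(A) = 982229.96 − 982194.58 + 0.3086×377.1 − 0.04193×2.28×377.1 = 115.70 mGal
Δg_SB(B) = 981865.70 − 982194.58 + 0.3086×1760.0 − 0.04193×2.28×1760.0 = 46.00 mGal
Difference = 46.00 − (115.70) = -69.70 mGal

-69.7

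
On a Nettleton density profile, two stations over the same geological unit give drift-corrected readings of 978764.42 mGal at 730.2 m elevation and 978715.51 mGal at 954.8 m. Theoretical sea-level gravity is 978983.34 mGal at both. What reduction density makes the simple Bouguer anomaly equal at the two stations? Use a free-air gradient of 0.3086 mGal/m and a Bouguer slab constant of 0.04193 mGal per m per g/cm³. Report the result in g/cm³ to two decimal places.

2.17

Δg_obs = 978715.51 − 978764.42 = -48.91 mGal over Δh = 954.8 − 730.2 = 224.6 m
Equal Bouguer anomalies ⇒ Δg_obs + (0.3086 − 0.04193ρ)·Δh = 0
0.3086 − 0.04193ρ = −Δg_obs/Δh = 0.21776
ρ = (0.3086 − 0.21776) / 0.04193 = 2.17 g/cm³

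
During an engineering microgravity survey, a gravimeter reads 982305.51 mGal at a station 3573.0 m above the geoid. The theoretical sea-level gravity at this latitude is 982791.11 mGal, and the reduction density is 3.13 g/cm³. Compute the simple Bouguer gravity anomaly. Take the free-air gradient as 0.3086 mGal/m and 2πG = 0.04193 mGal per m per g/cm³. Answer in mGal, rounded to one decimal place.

148.1

Free-air correction = 0.3086 × 3573.0 = 1102.63 mGal
Free-air anomaly = 982305.51 − 982791.11 + (1102.63) = 617.03 mGal
Bouguer slab correction = 0.04193 × 3.13 × 3573.0 = 468.92 mGal
Simple Bouguer anomaly = 617.03 − (468.92) = 148.11 mGal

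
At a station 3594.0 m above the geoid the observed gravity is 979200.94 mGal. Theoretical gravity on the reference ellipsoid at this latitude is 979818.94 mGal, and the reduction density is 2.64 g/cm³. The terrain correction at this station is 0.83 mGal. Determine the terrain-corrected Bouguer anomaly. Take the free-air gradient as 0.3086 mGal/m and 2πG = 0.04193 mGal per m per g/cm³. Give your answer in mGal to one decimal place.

94.1

Free-air correction = 0.3086 × 3594.0 = 1109.11 mGal
Free-air anomaly = 979200.94 − 979818.94 + (1109.11) = 491.11 mGal
Bouguer slab correction = 0.04193 × 2.64 × 3594.0 = 397.84 mGal
Simple Bouguer anomaly = 491.11 − (397.84) = 93.27 mGal
Complete Bouguer anomaly = 93.27 + 0.83 = 94.10 mGal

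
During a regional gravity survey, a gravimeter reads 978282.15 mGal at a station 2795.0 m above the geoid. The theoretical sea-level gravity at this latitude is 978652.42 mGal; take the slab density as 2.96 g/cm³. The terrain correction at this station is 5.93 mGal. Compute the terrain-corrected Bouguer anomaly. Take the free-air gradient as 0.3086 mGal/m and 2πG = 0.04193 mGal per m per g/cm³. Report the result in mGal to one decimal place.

Free-air correction = 0.3086 × 2795.0 = 862.54 mGal
Free-air anomaly = 978282.15 − 978652.42 + (862.54) = 492.27 mGal
Bouguer slab correction = 0.04193 × 2.96 × 2795.0 = 346.90 mGal
Simple Bouguer anomaly = 492.27 − (346.90) = 145.37 mGal
Complete Bouguer anomaly = 145.37 + 5.93 = 151.30 mGal

151.3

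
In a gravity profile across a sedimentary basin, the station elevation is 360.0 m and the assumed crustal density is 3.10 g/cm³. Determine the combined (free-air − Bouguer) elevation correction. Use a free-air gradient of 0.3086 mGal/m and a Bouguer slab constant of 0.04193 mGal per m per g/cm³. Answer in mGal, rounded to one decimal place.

Combined gradient = 0.3086 − 0.04193 × 3.10 = 0.1786170 mGal/m
Combined elevation correction = 0.1786170 × 360.0 = 64.3 mGal

64.3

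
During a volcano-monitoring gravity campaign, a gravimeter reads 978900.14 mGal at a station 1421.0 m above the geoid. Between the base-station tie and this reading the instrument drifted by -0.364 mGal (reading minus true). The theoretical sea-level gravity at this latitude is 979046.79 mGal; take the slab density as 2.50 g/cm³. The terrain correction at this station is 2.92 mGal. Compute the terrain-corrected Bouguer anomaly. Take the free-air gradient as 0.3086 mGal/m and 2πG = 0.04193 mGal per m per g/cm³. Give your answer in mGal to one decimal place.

146.2

Drift-corrected reading = 978900.14 − (-0.364) = 978900.504 mGal
Free-air correction = 0.3086 × 1421.0 = 438.52 mGal
Free-air anomaly = 978900.504 − 979046.79 + (438.52) = 292.234 mGal
Bouguer slab correction = 0.04193 × 2.50 × 1421.0 = 148.96 mGal
Simple Bouguer anomaly = 292.234 − (148.96) = 143.274 mGal
Complete Bouguer anomaly = 143.274 + 2.92 = 146.194 mGal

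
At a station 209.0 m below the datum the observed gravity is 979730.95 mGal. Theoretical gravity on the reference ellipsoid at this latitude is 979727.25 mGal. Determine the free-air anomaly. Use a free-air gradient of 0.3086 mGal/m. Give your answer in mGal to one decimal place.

-60.8

Free-air correction = 0.3086 × -209.0 = -64.50 mGal
Free-air anomaly = 979730.95 − 979727.25 + (-64.50) = -60.80 mGal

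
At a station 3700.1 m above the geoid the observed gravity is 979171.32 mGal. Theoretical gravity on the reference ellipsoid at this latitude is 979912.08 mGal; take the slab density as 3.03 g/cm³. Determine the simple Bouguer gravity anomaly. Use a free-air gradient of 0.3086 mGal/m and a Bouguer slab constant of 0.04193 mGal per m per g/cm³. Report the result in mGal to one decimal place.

Free-air correction = 0.3086 × 3700.1 = 1141.85 mGal
Free-air anomaly = 979171.32 − 979912.08 + (1141.85) = 401.09 mGal
Bouguer slab correction = 0.04193 × 3.03 × 3700.1 = 470.09 mGal
Simple Bouguer anomaly = 401.09 − (470.09) = -69.00 mGal

-69.0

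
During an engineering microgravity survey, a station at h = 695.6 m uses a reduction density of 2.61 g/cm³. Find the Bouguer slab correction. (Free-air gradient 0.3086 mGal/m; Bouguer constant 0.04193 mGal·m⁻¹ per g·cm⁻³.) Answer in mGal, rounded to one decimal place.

Bouguer slab correction = 0.04193 × 2.61 × 695.6 = 76.1 mGal

76.1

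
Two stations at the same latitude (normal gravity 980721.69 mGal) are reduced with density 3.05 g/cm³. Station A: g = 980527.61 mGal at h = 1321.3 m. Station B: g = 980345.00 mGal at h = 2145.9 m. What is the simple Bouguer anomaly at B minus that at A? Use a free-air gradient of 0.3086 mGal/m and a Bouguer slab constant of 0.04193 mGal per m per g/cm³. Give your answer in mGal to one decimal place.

-33.6

Δg_SB(A) = 980527.61 − 980721.69 + 0.3086×1321.3 − 0.04193×3.05×1321.3 = 44.70 mGal
Δg_SB(B) = 980345.00 − 980721.69 + 0.3086×2145.9 − 0.04193×3.05×2145.9 = 11.10 mGal
Difference = 11.10 − (44.70) = -33.60 mGal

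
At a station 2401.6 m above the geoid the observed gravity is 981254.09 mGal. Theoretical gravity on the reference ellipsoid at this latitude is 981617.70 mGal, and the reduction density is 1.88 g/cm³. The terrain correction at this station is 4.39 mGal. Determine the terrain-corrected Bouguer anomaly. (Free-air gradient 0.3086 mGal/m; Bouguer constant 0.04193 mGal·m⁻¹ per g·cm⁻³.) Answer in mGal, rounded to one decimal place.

192.6

Free-air correction = 0.3086 × 2401.6 = 741.13 mGal
Free-air anomaly = 981254.09 − 981617.70 + (741.13) = 377.52 mGal
Bouguer slab correction = 0.04193 × 1.88 × 2401.6 = 189.31 mGal
Simple Bouguer anomaly = 377.52 − (189.31) = 188.21 mGal
Complete Bouguer anomaly = 188.21 + 4.39 = 192.60 mGal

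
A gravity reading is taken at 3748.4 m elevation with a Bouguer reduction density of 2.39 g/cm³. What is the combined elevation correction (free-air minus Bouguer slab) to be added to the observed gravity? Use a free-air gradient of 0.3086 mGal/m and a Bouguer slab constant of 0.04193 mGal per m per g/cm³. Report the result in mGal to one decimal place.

781.1

Combined gradient = 0.3086 − 0.04193 × 2.39 = 0.2083873 mGal/m
Combined elevation correction = 0.2083873 × 3748.4 = 781.1 mGal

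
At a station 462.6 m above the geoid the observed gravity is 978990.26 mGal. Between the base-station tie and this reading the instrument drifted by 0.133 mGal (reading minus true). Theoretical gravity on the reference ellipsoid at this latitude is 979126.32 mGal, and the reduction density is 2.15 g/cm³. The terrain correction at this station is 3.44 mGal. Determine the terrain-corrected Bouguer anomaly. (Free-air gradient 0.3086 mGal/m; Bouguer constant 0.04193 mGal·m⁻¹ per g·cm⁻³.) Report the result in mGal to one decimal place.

Drift-corrected reading = 978990.26 − (0.133) = 978990.127 mGal
Free-air correction = 0.3086 × 462.6 = 142.76 mGal
Free-air anomaly = 978990.127 − 979126.32 + (142.76) = 6.567 mGal
Bouguer slab correction = 0.04193 × 2.15 × 462.6 = 41.70 mGal
Simple Bouguer anomaly = 6.567 − (41.70) = -35.133 mGal
Complete Bouguer anomaly = -35.133 + 3.44 = -31.693 mGal

-31.7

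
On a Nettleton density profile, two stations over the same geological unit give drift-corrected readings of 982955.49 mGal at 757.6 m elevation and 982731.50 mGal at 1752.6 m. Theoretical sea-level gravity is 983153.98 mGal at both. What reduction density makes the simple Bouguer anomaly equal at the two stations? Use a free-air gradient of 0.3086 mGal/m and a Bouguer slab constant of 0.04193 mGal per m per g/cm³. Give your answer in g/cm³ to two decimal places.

Δg_obs = 982731.50 − 982955.49 = -223.99 mGal over Δh = 1752.6 − 757.6 = 995.0 m
Equal Bouguer anomalies ⇒ Δg_obs + (0.3086 − 0.04193ρ)·Δh = 0
0.3086 − 0.04193ρ = −Δg_obs/Δh = 0.22512
ρ = (0.3086 − 0.22512) / 0.04193 = 1.99 g/cm³

1.99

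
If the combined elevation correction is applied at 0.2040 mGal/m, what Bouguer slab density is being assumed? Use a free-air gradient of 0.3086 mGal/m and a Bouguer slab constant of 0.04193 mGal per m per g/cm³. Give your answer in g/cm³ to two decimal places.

0.2040 = 0.3086 − 0.04193 × ρ
ρ = (0.3086 − 0.2040) / 0.04193 = 2.49 g/cm³

2.49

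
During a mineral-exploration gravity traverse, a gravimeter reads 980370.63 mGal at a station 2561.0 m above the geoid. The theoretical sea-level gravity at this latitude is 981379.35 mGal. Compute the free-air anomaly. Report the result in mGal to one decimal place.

Free-air correction = 0.3086 × 2561.0 = 790.32 mGal
Free-air anomaly = 980370.63 − 981379.35 + (790.32) = -218.40 mGal

-218.4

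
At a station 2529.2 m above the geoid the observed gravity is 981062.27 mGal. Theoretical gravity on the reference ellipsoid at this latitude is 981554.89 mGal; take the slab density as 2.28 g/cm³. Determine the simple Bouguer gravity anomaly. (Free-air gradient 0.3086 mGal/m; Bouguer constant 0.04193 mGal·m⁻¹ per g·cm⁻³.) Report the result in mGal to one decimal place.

46.1

Free-air correction = 0.3086 × 2529.2 = 780.51 mGal
Free-air anomaly = 981062.27 − 981554.89 + (780.51) = 287.89 mGal
Bouguer slab correction = 0.04193 × 2.28 × 2529.2 = 241.79 mGal
Simple Bouguer anomaly = 287.89 − (241.79) = 46.10 mGal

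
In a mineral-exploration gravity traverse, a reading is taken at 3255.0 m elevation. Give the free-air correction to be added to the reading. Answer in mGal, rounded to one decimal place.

1004.5

Free-air correction = 0.3086 × 3255.0 = 1004.5 mGal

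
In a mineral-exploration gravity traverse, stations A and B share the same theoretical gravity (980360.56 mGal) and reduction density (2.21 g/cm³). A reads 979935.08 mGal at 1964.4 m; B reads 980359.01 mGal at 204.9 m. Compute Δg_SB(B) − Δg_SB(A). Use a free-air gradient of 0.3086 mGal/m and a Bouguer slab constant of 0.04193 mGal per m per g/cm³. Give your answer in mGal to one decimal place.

44.0

Δg_SB(A) = 979935.08 − 980360.56 + 0.3086×1964.4 − 0.04193×2.21×1964.4 = -1.30 mGal
Δg_SB(B) = 980359.01 − 980360.56 + 0.3086×204.9 − 0.04193×2.21×204.9 = 42.70 mGal
Difference = 42.70 − (-1.30) = 44.00 mGal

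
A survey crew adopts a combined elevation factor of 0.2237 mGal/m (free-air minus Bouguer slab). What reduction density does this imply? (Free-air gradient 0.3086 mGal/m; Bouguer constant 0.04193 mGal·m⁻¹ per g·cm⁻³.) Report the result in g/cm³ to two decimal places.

2.02

0.2237 = 0.3086 − 0.04193 × ρ
ρ = (0.3086 − 0.2237) / 0.04193 = 2.02 g/cm³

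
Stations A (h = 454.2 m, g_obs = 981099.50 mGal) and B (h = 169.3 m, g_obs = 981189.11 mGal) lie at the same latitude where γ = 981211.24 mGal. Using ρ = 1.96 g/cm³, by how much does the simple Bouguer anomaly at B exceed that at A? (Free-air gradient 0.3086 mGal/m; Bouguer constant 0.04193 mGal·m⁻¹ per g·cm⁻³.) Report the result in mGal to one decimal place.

25.1

Δg_SB(A) = 981099.50 − 981211.24 + 0.3086×454.2 − 0.04193×1.96×454.2 = -8.90 mGal
Δg_SB(B) = 981189.11 − 981211.24 + 0.3086×169.3 − 0.04193×1.96×169.3 = 16.20 mGal
Difference = 16.20 − (-8.90) = 25.10 mGal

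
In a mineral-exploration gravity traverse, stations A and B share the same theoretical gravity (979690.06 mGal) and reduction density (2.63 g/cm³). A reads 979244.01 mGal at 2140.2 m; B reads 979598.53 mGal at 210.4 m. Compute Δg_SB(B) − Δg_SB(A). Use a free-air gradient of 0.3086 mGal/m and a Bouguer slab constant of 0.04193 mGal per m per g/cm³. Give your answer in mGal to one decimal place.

-28.2

Δg_SB(A) = 979244.01 − 979690.06 + 0.3086×2140.2 − 0.04193×2.63×2140.2 = -21.60 mGal
Δg_SB(B) = 979598.53 − 979690.06 + 0.3086×210.4 − 0.04193×2.63×210.4 = -49.80 mGal
Difference = -49.80 − (-21.60) = -28.20 mGal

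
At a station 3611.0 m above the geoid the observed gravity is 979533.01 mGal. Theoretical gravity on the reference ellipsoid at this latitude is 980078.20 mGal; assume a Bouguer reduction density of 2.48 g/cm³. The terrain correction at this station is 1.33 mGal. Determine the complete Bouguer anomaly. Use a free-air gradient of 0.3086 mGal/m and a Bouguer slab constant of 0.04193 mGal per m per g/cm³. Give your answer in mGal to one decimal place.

Free-air correction = 0.3086 × 3611.0 = 1114.35 mGal
Free-air anomaly = 979533.01 − 980078.20 + (1114.35) = 569.16 mGal
Bouguer slab correction = 0.04193 × 2.48 × 3611.0 = 375.49 mGal
Simple Bouguer anomaly = 569.16 − (375.49) = 193.67 mGal
Complete Bouguer anomaly = 193.67 + 1.33 = 195.00 mGal

195.0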